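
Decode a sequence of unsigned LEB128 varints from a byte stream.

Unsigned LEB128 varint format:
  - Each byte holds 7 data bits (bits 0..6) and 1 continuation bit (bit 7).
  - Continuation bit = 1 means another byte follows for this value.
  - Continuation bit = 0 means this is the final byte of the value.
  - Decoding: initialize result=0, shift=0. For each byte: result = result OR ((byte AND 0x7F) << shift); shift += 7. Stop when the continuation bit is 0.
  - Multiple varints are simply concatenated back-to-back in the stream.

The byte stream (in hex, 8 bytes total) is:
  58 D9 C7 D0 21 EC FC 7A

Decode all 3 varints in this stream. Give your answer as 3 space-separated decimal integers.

  byte[0]=0x58 cont=0 payload=0x58=88: acc |= 88<<0 -> acc=88 shift=7 [end]
Varint 1: bytes[0:1] = 58 -> value 88 (1 byte(s))
  byte[1]=0xD9 cont=1 payload=0x59=89: acc |= 89<<0 -> acc=89 shift=7
  byte[2]=0xC7 cont=1 payload=0x47=71: acc |= 71<<7 -> acc=9177 shift=14
  byte[3]=0xD0 cont=1 payload=0x50=80: acc |= 80<<14 -> acc=1319897 shift=21
  byte[4]=0x21 cont=0 payload=0x21=33: acc |= 33<<21 -> acc=70525913 shift=28 [end]
Varint 2: bytes[1:5] = D9 C7 D0 21 -> value 70525913 (4 byte(s))
  byte[5]=0xEC cont=1 payload=0x6C=108: acc |= 108<<0 -> acc=108 shift=7
  byte[6]=0xFC cont=1 payload=0x7C=124: acc |= 124<<7 -> acc=15980 shift=14
  byte[7]=0x7A cont=0 payload=0x7A=122: acc |= 122<<14 -> acc=2014828 shift=21 [end]
Varint 3: bytes[5:8] = EC FC 7A -> value 2014828 (3 byte(s))

Answer: 88 70525913 2014828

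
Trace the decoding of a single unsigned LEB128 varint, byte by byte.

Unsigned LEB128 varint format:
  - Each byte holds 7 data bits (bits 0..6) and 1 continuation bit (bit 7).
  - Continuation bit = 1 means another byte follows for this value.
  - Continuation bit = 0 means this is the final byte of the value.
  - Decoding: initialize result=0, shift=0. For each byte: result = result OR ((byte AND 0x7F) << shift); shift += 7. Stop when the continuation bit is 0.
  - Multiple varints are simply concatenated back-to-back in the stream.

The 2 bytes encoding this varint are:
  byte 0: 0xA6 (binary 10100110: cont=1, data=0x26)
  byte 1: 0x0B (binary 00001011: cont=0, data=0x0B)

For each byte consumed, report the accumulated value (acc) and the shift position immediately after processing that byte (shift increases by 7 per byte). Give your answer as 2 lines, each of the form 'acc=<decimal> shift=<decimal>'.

byte 0=0xA6: payload=0x26=38, contrib = 38<<0 = 38; acc -> 38, shift -> 7
byte 1=0x0B: payload=0x0B=11, contrib = 11<<7 = 1408; acc -> 1446, shift -> 14

Answer: acc=38 shift=7
acc=1446 shift=14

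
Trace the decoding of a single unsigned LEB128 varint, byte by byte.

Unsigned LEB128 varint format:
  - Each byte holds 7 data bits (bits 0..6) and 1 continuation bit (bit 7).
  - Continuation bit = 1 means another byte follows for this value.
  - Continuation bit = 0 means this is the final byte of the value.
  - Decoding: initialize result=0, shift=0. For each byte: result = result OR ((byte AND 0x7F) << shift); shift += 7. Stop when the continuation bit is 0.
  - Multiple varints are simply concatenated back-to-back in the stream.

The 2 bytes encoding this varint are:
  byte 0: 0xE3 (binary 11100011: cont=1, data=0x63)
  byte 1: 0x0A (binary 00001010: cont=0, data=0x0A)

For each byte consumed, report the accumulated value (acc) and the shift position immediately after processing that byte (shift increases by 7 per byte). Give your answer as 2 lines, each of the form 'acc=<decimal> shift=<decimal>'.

Answer: acc=99 shift=7
acc=1379 shift=14

Derivation:
byte 0=0xE3: payload=0x63=99, contrib = 99<<0 = 99; acc -> 99, shift -> 7
byte 1=0x0A: payload=0x0A=10, contrib = 10<<7 = 1280; acc -> 1379, shift -> 14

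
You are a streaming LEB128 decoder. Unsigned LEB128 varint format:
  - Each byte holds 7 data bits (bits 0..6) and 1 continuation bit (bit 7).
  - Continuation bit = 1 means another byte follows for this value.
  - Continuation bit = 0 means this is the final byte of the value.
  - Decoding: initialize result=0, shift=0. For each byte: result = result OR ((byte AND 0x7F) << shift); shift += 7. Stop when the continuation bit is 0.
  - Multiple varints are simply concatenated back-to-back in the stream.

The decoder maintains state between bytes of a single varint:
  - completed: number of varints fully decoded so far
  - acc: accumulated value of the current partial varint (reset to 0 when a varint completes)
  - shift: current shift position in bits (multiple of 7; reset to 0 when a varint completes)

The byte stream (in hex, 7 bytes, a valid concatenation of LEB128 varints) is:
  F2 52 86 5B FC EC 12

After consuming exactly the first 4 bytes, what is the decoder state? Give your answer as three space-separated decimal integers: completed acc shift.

byte[0]=0xF2 cont=1 payload=0x72: acc |= 114<<0 -> completed=0 acc=114 shift=7
byte[1]=0x52 cont=0 payload=0x52: varint #1 complete (value=10610); reset -> completed=1 acc=0 shift=0
byte[2]=0x86 cont=1 payload=0x06: acc |= 6<<0 -> completed=1 acc=6 shift=7
byte[3]=0x5B cont=0 payload=0x5B: varint #2 complete (value=11654); reset -> completed=2 acc=0 shift=0

Answer: 2 0 0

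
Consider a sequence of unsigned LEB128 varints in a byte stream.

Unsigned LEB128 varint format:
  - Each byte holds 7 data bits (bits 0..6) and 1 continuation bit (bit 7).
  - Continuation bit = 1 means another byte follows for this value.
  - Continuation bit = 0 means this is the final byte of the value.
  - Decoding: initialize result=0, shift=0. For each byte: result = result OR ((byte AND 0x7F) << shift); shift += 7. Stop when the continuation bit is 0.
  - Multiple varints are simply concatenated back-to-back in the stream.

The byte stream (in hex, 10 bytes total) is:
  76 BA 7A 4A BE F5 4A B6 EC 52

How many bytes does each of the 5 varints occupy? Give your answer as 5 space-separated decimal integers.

  byte[0]=0x76 cont=0 payload=0x76=118: acc |= 118<<0 -> acc=118 shift=7 [end]
Varint 1: bytes[0:1] = 76 -> value 118 (1 byte(s))
  byte[1]=0xBA cont=1 payload=0x3A=58: acc |= 58<<0 -> acc=58 shift=7
  byte[2]=0x7A cont=0 payload=0x7A=122: acc |= 122<<7 -> acc=15674 shift=14 [end]
Varint 2: bytes[1:3] = BA 7A -> value 15674 (2 byte(s))
  byte[3]=0x4A cont=0 payload=0x4A=74: acc |= 74<<0 -> acc=74 shift=7 [end]
Varint 3: bytes[3:4] = 4A -> value 74 (1 byte(s))
  byte[4]=0xBE cont=1 payload=0x3E=62: acc |= 62<<0 -> acc=62 shift=7
  byte[5]=0xF5 cont=1 payload=0x75=117: acc |= 117<<7 -> acc=15038 shift=14
  byte[6]=0x4A cont=0 payload=0x4A=74: acc |= 74<<14 -> acc=1227454 shift=21 [end]
Varint 4: bytes[4:7] = BE F5 4A -> value 1227454 (3 byte(s))
  byte[7]=0xB6 cont=1 payload=0x36=54: acc |= 54<<0 -> acc=54 shift=7
  byte[8]=0xEC cont=1 payload=0x6C=108: acc |= 108<<7 -> acc=13878 shift=14
  byte[9]=0x52 cont=0 payload=0x52=82: acc |= 82<<14 -> acc=1357366 shift=21 [end]
Varint 5: bytes[7:10] = B6 EC 52 -> value 1357366 (3 byte(s))

Answer: 1 2 1 3 3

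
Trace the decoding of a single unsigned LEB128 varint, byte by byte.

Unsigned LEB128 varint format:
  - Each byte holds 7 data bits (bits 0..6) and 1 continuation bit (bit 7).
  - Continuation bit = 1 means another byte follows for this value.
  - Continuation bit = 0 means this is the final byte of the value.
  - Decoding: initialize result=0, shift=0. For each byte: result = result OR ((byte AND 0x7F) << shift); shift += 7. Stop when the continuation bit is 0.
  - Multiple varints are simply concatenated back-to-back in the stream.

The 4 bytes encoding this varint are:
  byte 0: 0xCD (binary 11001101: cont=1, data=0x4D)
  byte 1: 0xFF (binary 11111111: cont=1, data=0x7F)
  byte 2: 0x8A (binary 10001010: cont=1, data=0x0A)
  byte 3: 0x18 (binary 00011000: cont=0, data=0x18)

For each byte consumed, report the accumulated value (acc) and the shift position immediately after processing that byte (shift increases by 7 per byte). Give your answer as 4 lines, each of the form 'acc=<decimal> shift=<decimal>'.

Answer: acc=77 shift=7
acc=16333 shift=14
acc=180173 shift=21
acc=50511821 shift=28

Derivation:
byte 0=0xCD: payload=0x4D=77, contrib = 77<<0 = 77; acc -> 77, shift -> 7
byte 1=0xFF: payload=0x7F=127, contrib = 127<<7 = 16256; acc -> 16333, shift -> 14
byte 2=0x8A: payload=0x0A=10, contrib = 10<<14 = 163840; acc -> 180173, shift -> 21
byte 3=0x18: payload=0x18=24, contrib = 24<<21 = 50331648; acc -> 50511821, shift -> 28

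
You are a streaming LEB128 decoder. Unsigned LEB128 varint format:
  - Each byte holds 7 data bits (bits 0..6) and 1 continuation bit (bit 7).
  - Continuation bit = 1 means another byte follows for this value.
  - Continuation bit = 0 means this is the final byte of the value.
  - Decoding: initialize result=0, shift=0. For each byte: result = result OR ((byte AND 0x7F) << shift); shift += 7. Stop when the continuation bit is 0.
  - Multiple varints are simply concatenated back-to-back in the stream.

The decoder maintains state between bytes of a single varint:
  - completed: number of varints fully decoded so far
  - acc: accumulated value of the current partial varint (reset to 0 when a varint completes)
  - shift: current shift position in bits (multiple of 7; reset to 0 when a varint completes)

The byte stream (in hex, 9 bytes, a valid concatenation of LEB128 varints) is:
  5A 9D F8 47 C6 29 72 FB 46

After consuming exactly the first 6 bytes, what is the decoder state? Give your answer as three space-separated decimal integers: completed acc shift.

byte[0]=0x5A cont=0 payload=0x5A: varint #1 complete (value=90); reset -> completed=1 acc=0 shift=0
byte[1]=0x9D cont=1 payload=0x1D: acc |= 29<<0 -> completed=1 acc=29 shift=7
byte[2]=0xF8 cont=1 payload=0x78: acc |= 120<<7 -> completed=1 acc=15389 shift=14
byte[3]=0x47 cont=0 payload=0x47: varint #2 complete (value=1178653); reset -> completed=2 acc=0 shift=0
byte[4]=0xC6 cont=1 payload=0x46: acc |= 70<<0 -> completed=2 acc=70 shift=7
byte[5]=0x29 cont=0 payload=0x29: varint #3 complete (value=5318); reset -> completed=3 acc=0 shift=0

Answer: 3 0 0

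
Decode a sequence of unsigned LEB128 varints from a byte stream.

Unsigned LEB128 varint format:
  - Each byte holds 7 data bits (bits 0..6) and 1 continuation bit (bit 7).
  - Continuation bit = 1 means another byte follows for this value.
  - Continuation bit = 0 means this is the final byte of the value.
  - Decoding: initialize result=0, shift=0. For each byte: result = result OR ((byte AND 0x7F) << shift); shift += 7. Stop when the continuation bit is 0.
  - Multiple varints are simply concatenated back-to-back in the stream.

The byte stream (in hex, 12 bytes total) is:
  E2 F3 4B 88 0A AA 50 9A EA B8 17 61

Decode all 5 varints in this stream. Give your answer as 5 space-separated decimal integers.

Answer: 1243618 1288 10282 49165594 97

Derivation:
  byte[0]=0xE2 cont=1 payload=0x62=98: acc |= 98<<0 -> acc=98 shift=7
  byte[1]=0xF3 cont=1 payload=0x73=115: acc |= 115<<7 -> acc=14818 shift=14
  byte[2]=0x4B cont=0 payload=0x4B=75: acc |= 75<<14 -> acc=1243618 shift=21 [end]
Varint 1: bytes[0:3] = E2 F3 4B -> value 1243618 (3 byte(s))
  byte[3]=0x88 cont=1 payload=0x08=8: acc |= 8<<0 -> acc=8 shift=7
  byte[4]=0x0A cont=0 payload=0x0A=10: acc |= 10<<7 -> acc=1288 shift=14 [end]
Varint 2: bytes[3:5] = 88 0A -> value 1288 (2 byte(s))
  byte[5]=0xAA cont=1 payload=0x2A=42: acc |= 42<<0 -> acc=42 shift=7
  byte[6]=0x50 cont=0 payload=0x50=80: acc |= 80<<7 -> acc=10282 shift=14 [end]
Varint 3: bytes[5:7] = AA 50 -> value 10282 (2 byte(s))
  byte[7]=0x9A cont=1 payload=0x1A=26: acc |= 26<<0 -> acc=26 shift=7
  byte[8]=0xEA cont=1 payload=0x6A=106: acc |= 106<<7 -> acc=13594 shift=14
  byte[9]=0xB8 cont=1 payload=0x38=56: acc |= 56<<14 -> acc=931098 shift=21
  byte[10]=0x17 cont=0 payload=0x17=23: acc |= 23<<21 -> acc=49165594 shift=28 [end]
Varint 4: bytes[7:11] = 9A EA B8 17 -> value 49165594 (4 byte(s))
  byte[11]=0x61 cont=0 payload=0x61=97: acc |= 97<<0 -> acc=97 shift=7 [end]
Varint 5: bytes[11:12] = 61 -> value 97 (1 byte(s))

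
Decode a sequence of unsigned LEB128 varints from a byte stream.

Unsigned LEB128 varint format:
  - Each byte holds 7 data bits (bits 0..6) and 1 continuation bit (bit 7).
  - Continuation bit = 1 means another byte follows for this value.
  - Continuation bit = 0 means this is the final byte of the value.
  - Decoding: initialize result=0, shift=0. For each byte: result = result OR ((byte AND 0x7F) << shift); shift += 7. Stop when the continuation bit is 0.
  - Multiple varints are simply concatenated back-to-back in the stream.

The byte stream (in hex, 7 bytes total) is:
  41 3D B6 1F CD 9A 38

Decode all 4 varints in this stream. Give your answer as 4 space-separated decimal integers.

  byte[0]=0x41 cont=0 payload=0x41=65: acc |= 65<<0 -> acc=65 shift=7 [end]
Varint 1: bytes[0:1] = 41 -> value 65 (1 byte(s))
  byte[1]=0x3D cont=0 payload=0x3D=61: acc |= 61<<0 -> acc=61 shift=7 [end]
Varint 2: bytes[1:2] = 3D -> value 61 (1 byte(s))
  byte[2]=0xB6 cont=1 payload=0x36=54: acc |= 54<<0 -> acc=54 shift=7
  byte[3]=0x1F cont=0 payload=0x1F=31: acc |= 31<<7 -> acc=4022 shift=14 [end]
Varint 3: bytes[2:4] = B6 1F -> value 4022 (2 byte(s))
  byte[4]=0xCD cont=1 payload=0x4D=77: acc |= 77<<0 -> acc=77 shift=7
  byte[5]=0x9A cont=1 payload=0x1A=26: acc |= 26<<7 -> acc=3405 shift=14
  byte[6]=0x38 cont=0 payload=0x38=56: acc |= 56<<14 -> acc=920909 shift=21 [end]
Varint 4: bytes[4:7] = CD 9A 38 -> value 920909 (3 byte(s))

Answer: 65 61 4022 920909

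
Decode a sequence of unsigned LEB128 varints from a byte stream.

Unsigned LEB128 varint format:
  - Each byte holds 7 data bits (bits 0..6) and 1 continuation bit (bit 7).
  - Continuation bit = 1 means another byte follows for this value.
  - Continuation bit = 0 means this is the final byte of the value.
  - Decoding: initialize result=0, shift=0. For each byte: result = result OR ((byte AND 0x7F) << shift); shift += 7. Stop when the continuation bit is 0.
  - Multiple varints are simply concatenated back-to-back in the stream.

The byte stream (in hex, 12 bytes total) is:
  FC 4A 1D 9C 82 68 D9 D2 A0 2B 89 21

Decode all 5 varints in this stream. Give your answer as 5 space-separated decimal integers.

  byte[0]=0xFC cont=1 payload=0x7C=124: acc |= 124<<0 -> acc=124 shift=7
  byte[1]=0x4A cont=0 payload=0x4A=74: acc |= 74<<7 -> acc=9596 shift=14 [end]
Varint 1: bytes[0:2] = FC 4A -> value 9596 (2 byte(s))
  byte[2]=0x1D cont=0 payload=0x1D=29: acc |= 29<<0 -> acc=29 shift=7 [end]
Varint 2: bytes[2:3] = 1D -> value 29 (1 byte(s))
  byte[3]=0x9C cont=1 payload=0x1C=28: acc |= 28<<0 -> acc=28 shift=7
  byte[4]=0x82 cont=1 payload=0x02=2: acc |= 2<<7 -> acc=284 shift=14
  byte[5]=0x68 cont=0 payload=0x68=104: acc |= 104<<14 -> acc=1704220 shift=21 [end]
Varint 3: bytes[3:6] = 9C 82 68 -> value 1704220 (3 byte(s))
  byte[6]=0xD9 cont=1 payload=0x59=89: acc |= 89<<0 -> acc=89 shift=7
  byte[7]=0xD2 cont=1 payload=0x52=82: acc |= 82<<7 -> acc=10585 shift=14
  byte[8]=0xA0 cont=1 payload=0x20=32: acc |= 32<<14 -> acc=534873 shift=21
  byte[9]=0x2B cont=0 payload=0x2B=43: acc |= 43<<21 -> acc=90712409 shift=28 [end]
Varint 4: bytes[6:10] = D9 D2 A0 2B -> value 90712409 (4 byte(s))
  byte[10]=0x89 cont=1 payload=0x09=9: acc |= 9<<0 -> acc=9 shift=7
  byte[11]=0x21 cont=0 payload=0x21=33: acc |= 33<<7 -> acc=4233 shift=14 [end]
Varint 5: bytes[10:12] = 89 21 -> value 4233 (2 byte(s))

Answer: 9596 29 1704220 90712409 4233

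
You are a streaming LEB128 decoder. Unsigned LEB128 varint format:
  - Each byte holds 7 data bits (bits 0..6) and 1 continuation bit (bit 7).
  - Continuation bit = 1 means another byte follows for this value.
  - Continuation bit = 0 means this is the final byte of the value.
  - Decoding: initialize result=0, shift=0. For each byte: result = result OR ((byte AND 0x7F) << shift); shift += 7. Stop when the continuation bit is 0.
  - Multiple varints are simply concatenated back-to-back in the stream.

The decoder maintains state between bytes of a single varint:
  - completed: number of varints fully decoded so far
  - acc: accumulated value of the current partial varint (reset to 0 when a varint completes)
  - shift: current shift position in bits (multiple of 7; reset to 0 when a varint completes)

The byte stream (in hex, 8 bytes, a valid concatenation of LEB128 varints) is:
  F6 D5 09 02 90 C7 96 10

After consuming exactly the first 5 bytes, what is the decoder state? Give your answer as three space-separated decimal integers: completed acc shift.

Answer: 2 16 7

Derivation:
byte[0]=0xF6 cont=1 payload=0x76: acc |= 118<<0 -> completed=0 acc=118 shift=7
byte[1]=0xD5 cont=1 payload=0x55: acc |= 85<<7 -> completed=0 acc=10998 shift=14
byte[2]=0x09 cont=0 payload=0x09: varint #1 complete (value=158454); reset -> completed=1 acc=0 shift=0
byte[3]=0x02 cont=0 payload=0x02: varint #2 complete (value=2); reset -> completed=2 acc=0 shift=0
byte[4]=0x90 cont=1 payload=0x10: acc |= 16<<0 -> completed=2 acc=16 shift=7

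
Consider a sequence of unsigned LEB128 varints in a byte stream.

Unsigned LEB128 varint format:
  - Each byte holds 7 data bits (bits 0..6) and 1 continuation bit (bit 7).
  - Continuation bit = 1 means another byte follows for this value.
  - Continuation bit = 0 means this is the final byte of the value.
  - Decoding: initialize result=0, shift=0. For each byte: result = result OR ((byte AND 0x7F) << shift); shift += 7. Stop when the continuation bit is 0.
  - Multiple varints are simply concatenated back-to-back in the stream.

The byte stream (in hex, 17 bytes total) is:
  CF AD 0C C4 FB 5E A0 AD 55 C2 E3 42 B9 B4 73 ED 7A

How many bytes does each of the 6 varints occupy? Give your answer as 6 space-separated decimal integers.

  byte[0]=0xCF cont=1 payload=0x4F=79: acc |= 79<<0 -> acc=79 shift=7
  byte[1]=0xAD cont=1 payload=0x2D=45: acc |= 45<<7 -> acc=5839 shift=14
  byte[2]=0x0C cont=0 payload=0x0C=12: acc |= 12<<14 -> acc=202447 shift=21 [end]
Varint 1: bytes[0:3] = CF AD 0C -> value 202447 (3 byte(s))
  byte[3]=0xC4 cont=1 payload=0x44=68: acc |= 68<<0 -> acc=68 shift=7
  byte[4]=0xFB cont=1 payload=0x7B=123: acc |= 123<<7 -> acc=15812 shift=14
  byte[5]=0x5E cont=0 payload=0x5E=94: acc |= 94<<14 -> acc=1555908 shift=21 [end]
Varint 2: bytes[3:6] = C4 FB 5E -> value 1555908 (3 byte(s))
  byte[6]=0xA0 cont=1 payload=0x20=32: acc |= 32<<0 -> acc=32 shift=7
  byte[7]=0xAD cont=1 payload=0x2D=45: acc |= 45<<7 -> acc=5792 shift=14
  byte[8]=0x55 cont=0 payload=0x55=85: acc |= 85<<14 -> acc=1398432 shift=21 [end]
Varint 3: bytes[6:9] = A0 AD 55 -> value 1398432 (3 byte(s))
  byte[9]=0xC2 cont=1 payload=0x42=66: acc |= 66<<0 -> acc=66 shift=7
  byte[10]=0xE3 cont=1 payload=0x63=99: acc |= 99<<7 -> acc=12738 shift=14
  byte[11]=0x42 cont=0 payload=0x42=66: acc |= 66<<14 -> acc=1094082 shift=21 [end]
Varint 4: bytes[9:12] = C2 E3 42 -> value 1094082 (3 byte(s))
  byte[12]=0xB9 cont=1 payload=0x39=57: acc |= 57<<0 -> acc=57 shift=7
  byte[13]=0xB4 cont=1 payload=0x34=52: acc |= 52<<7 -> acc=6713 shift=14
  byte[14]=0x73 cont=0 payload=0x73=115: acc |= 115<<14 -> acc=1890873 shift=21 [end]
Varint 5: bytes[12:15] = B9 B4 73 -> value 1890873 (3 byte(s))
  byte[15]=0xED cont=1 payload=0x6D=109: acc |= 109<<0 -> acc=109 shift=7
  byte[16]=0x7A cont=0 payload=0x7A=122: acc |= 122<<7 -> acc=15725 shift=14 [end]
Varint 6: bytes[15:17] = ED 7A -> value 15725 (2 byte(s))

Answer: 3 3 3 3 3 2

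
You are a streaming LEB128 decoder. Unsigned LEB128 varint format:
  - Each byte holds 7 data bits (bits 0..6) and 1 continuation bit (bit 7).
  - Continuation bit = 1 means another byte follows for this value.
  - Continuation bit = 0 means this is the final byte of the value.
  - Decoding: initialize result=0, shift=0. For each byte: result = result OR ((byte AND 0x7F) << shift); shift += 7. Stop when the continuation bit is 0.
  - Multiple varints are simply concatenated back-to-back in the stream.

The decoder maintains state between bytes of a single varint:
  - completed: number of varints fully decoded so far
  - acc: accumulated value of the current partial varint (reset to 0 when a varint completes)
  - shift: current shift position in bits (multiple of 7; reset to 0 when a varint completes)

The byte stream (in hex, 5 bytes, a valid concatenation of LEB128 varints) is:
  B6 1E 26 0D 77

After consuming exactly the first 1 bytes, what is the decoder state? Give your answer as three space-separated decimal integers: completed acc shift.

byte[0]=0xB6 cont=1 payload=0x36: acc |= 54<<0 -> completed=0 acc=54 shift=7

Answer: 0 54 7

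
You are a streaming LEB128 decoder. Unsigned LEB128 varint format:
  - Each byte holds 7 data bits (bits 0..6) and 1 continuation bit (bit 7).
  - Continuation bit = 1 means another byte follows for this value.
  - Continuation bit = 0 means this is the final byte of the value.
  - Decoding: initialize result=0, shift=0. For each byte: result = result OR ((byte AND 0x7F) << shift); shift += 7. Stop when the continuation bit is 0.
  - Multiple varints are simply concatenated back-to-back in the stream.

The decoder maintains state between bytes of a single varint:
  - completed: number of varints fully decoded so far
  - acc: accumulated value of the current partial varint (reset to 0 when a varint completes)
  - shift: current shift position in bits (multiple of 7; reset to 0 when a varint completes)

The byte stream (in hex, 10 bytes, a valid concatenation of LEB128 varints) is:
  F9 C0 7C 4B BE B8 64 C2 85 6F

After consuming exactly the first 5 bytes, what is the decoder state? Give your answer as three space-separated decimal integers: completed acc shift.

byte[0]=0xF9 cont=1 payload=0x79: acc |= 121<<0 -> completed=0 acc=121 shift=7
byte[1]=0xC0 cont=1 payload=0x40: acc |= 64<<7 -> completed=0 acc=8313 shift=14
byte[2]=0x7C cont=0 payload=0x7C: varint #1 complete (value=2039929); reset -> completed=1 acc=0 shift=0
byte[3]=0x4B cont=0 payload=0x4B: varint #2 complete (value=75); reset -> completed=2 acc=0 shift=0
byte[4]=0xBE cont=1 payload=0x3E: acc |= 62<<0 -> completed=2 acc=62 shift=7

Answer: 2 62 7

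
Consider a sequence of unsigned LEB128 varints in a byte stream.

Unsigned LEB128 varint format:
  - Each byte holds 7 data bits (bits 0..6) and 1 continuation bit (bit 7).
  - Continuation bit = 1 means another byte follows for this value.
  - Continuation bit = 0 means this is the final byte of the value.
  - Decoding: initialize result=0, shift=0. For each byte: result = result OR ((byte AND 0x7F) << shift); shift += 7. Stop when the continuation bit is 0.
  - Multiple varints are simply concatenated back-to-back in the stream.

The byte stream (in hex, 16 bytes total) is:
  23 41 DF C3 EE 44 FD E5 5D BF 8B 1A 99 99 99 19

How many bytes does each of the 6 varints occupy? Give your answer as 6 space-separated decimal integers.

Answer: 1 1 4 3 3 4

Derivation:
  byte[0]=0x23 cont=0 payload=0x23=35: acc |= 35<<0 -> acc=35 shift=7 [end]
Varint 1: bytes[0:1] = 23 -> value 35 (1 byte(s))
  byte[1]=0x41 cont=0 payload=0x41=65: acc |= 65<<0 -> acc=65 shift=7 [end]
Varint 2: bytes[1:2] = 41 -> value 65 (1 byte(s))
  byte[2]=0xDF cont=1 payload=0x5F=95: acc |= 95<<0 -> acc=95 shift=7
  byte[3]=0xC3 cont=1 payload=0x43=67: acc |= 67<<7 -> acc=8671 shift=14
  byte[4]=0xEE cont=1 payload=0x6E=110: acc |= 110<<14 -> acc=1810911 shift=21
  byte[5]=0x44 cont=0 payload=0x44=68: acc |= 68<<21 -> acc=144417247 shift=28 [end]
Varint 3: bytes[2:6] = DF C3 EE 44 -> value 144417247 (4 byte(s))
  byte[6]=0xFD cont=1 payload=0x7D=125: acc |= 125<<0 -> acc=125 shift=7
  byte[7]=0xE5 cont=1 payload=0x65=101: acc |= 101<<7 -> acc=13053 shift=14
  byte[8]=0x5D cont=0 payload=0x5D=93: acc |= 93<<14 -> acc=1536765 shift=21 [end]
Varint 4: bytes[6:9] = FD E5 5D -> value 1536765 (3 byte(s))
  byte[9]=0xBF cont=1 payload=0x3F=63: acc |= 63<<0 -> acc=63 shift=7
  byte[10]=0x8B cont=1 payload=0x0B=11: acc |= 11<<7 -> acc=1471 shift=14
  byte[11]=0x1A cont=0 payload=0x1A=26: acc |= 26<<14 -> acc=427455 shift=21 [end]
Varint 5: bytes[9:12] = BF 8B 1A -> value 427455 (3 byte(s))
  byte[12]=0x99 cont=1 payload=0x19=25: acc |= 25<<0 -> acc=25 shift=7
  byte[13]=0x99 cont=1 payload=0x19=25: acc |= 25<<7 -> acc=3225 shift=14
  byte[14]=0x99 cont=1 payload=0x19=25: acc |= 25<<14 -> acc=412825 shift=21
  byte[15]=0x19 cont=0 payload=0x19=25: acc |= 25<<21 -> acc=52841625 shift=28 [end]
Varint 6: bytes[12:16] = 99 99 99 19 -> value 52841625 (4 byte(s))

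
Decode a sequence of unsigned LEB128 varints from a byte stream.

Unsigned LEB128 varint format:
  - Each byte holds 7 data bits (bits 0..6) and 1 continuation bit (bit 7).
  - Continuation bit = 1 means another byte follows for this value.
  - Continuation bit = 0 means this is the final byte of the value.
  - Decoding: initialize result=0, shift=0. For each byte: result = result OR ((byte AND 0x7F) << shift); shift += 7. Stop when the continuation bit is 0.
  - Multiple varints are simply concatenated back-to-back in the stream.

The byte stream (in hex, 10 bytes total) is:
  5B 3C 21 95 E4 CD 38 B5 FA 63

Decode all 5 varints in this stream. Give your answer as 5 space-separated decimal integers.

Answer: 91 60 33 118714901 1637685

Derivation:
  byte[0]=0x5B cont=0 payload=0x5B=91: acc |= 91<<0 -> acc=91 shift=7 [end]
Varint 1: bytes[0:1] = 5B -> value 91 (1 byte(s))
  byte[1]=0x3C cont=0 payload=0x3C=60: acc |= 60<<0 -> acc=60 shift=7 [end]
Varint 2: bytes[1:2] = 3C -> value 60 (1 byte(s))
  byte[2]=0x21 cont=0 payload=0x21=33: acc |= 33<<0 -> acc=33 shift=7 [end]
Varint 3: bytes[2:3] = 21 -> value 33 (1 byte(s))
  byte[3]=0x95 cont=1 payload=0x15=21: acc |= 21<<0 -> acc=21 shift=7
  byte[4]=0xE4 cont=1 payload=0x64=100: acc |= 100<<7 -> acc=12821 shift=14
  byte[5]=0xCD cont=1 payload=0x4D=77: acc |= 77<<14 -> acc=1274389 shift=21
  byte[6]=0x38 cont=0 payload=0x38=56: acc |= 56<<21 -> acc=118714901 shift=28 [end]
Varint 4: bytes[3:7] = 95 E4 CD 38 -> value 118714901 (4 byte(s))
  byte[7]=0xB5 cont=1 payload=0x35=53: acc |= 53<<0 -> acc=53 shift=7
  byte[8]=0xFA cont=1 payload=0x7A=122: acc |= 122<<7 -> acc=15669 shift=14
  byte[9]=0x63 cont=0 payload=0x63=99: acc |= 99<<14 -> acc=1637685 shift=21 [end]
Varint 5: bytes[7:10] = B5 FA 63 -> value 1637685 (3 byte(s))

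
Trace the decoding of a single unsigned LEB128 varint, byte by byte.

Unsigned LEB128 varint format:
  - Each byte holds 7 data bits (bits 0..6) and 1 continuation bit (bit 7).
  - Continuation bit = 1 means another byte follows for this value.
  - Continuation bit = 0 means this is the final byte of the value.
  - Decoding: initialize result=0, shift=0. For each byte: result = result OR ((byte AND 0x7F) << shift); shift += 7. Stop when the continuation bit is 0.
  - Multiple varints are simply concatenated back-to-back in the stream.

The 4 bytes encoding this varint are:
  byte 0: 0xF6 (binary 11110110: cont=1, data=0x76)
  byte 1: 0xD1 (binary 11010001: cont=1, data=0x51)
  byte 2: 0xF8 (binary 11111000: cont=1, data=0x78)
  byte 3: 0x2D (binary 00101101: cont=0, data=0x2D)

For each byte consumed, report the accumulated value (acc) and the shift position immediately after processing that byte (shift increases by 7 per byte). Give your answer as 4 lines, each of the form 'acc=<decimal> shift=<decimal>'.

Answer: acc=118 shift=7
acc=10486 shift=14
acc=1976566 shift=21
acc=96348406 shift=28

Derivation:
byte 0=0xF6: payload=0x76=118, contrib = 118<<0 = 118; acc -> 118, shift -> 7
byte 1=0xD1: payload=0x51=81, contrib = 81<<7 = 10368; acc -> 10486, shift -> 14
byte 2=0xF8: payload=0x78=120, contrib = 120<<14 = 1966080; acc -> 1976566, shift -> 21
byte 3=0x2D: payload=0x2D=45, contrib = 45<<21 = 94371840; acc -> 96348406, shift -> 28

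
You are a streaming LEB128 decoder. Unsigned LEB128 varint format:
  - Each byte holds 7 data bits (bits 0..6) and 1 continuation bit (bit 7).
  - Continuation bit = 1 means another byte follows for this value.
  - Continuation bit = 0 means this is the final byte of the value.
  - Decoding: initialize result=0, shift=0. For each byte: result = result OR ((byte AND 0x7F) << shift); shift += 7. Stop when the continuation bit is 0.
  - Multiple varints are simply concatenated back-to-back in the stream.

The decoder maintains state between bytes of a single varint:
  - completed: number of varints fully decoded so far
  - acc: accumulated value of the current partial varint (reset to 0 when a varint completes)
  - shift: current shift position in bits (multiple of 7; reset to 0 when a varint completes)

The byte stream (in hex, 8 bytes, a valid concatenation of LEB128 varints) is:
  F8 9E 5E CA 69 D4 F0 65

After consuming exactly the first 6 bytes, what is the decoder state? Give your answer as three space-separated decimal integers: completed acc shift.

Answer: 2 84 7

Derivation:
byte[0]=0xF8 cont=1 payload=0x78: acc |= 120<<0 -> completed=0 acc=120 shift=7
byte[1]=0x9E cont=1 payload=0x1E: acc |= 30<<7 -> completed=0 acc=3960 shift=14
byte[2]=0x5E cont=0 payload=0x5E: varint #1 complete (value=1544056); reset -> completed=1 acc=0 shift=0
byte[3]=0xCA cont=1 payload=0x4A: acc |= 74<<0 -> completed=1 acc=74 shift=7
byte[4]=0x69 cont=0 payload=0x69: varint #2 complete (value=13514); reset -> completed=2 acc=0 shift=0
byte[5]=0xD4 cont=1 payload=0x54: acc |= 84<<0 -> completed=2 acc=84 shift=7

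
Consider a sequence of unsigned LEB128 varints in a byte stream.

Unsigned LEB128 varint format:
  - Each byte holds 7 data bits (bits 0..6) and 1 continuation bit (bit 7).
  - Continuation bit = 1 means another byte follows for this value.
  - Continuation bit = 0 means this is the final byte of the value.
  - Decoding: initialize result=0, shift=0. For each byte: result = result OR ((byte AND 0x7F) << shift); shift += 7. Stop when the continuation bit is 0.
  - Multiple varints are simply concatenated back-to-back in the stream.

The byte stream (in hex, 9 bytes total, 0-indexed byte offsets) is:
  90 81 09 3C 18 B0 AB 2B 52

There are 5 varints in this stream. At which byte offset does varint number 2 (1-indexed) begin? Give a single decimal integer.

Answer: 3

Derivation:
  byte[0]=0x90 cont=1 payload=0x10=16: acc |= 16<<0 -> acc=16 shift=7
  byte[1]=0x81 cont=1 payload=0x01=1: acc |= 1<<7 -> acc=144 shift=14
  byte[2]=0x09 cont=0 payload=0x09=9: acc |= 9<<14 -> acc=147600 shift=21 [end]
Varint 1: bytes[0:3] = 90 81 09 -> value 147600 (3 byte(s))
  byte[3]=0x3C cont=0 payload=0x3C=60: acc |= 60<<0 -> acc=60 shift=7 [end]
Varint 2: bytes[3:4] = 3C -> value 60 (1 byte(s))
  byte[4]=0x18 cont=0 payload=0x18=24: acc |= 24<<0 -> acc=24 shift=7 [end]
Varint 3: bytes[4:5] = 18 -> value 24 (1 byte(s))
  byte[5]=0xB0 cont=1 payload=0x30=48: acc |= 48<<0 -> acc=48 shift=7
  byte[6]=0xAB cont=1 payload=0x2B=43: acc |= 43<<7 -> acc=5552 shift=14
  byte[7]=0x2B cont=0 payload=0x2B=43: acc |= 43<<14 -> acc=710064 shift=21 [end]
Varint 4: bytes[5:8] = B0 AB 2B -> value 710064 (3 byte(s))
  byte[8]=0x52 cont=0 payload=0x52=82: acc |= 82<<0 -> acc=82 shift=7 [end]
Varint 5: bytes[8:9] = 52 -> value 82 (1 byte(s))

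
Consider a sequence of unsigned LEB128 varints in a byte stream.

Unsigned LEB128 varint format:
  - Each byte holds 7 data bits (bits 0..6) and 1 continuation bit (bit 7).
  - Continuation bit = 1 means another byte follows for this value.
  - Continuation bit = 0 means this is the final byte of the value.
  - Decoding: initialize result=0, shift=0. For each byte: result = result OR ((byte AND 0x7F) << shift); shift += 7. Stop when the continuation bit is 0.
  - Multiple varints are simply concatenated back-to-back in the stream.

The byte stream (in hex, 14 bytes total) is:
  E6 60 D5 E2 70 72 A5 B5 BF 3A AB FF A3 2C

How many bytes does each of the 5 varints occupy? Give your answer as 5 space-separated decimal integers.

  byte[0]=0xE6 cont=1 payload=0x66=102: acc |= 102<<0 -> acc=102 shift=7
  byte[1]=0x60 cont=0 payload=0x60=96: acc |= 96<<7 -> acc=12390 shift=14 [end]
Varint 1: bytes[0:2] = E6 60 -> value 12390 (2 byte(s))
  byte[2]=0xD5 cont=1 payload=0x55=85: acc |= 85<<0 -> acc=85 shift=7
  byte[3]=0xE2 cont=1 payload=0x62=98: acc |= 98<<7 -> acc=12629 shift=14
  byte[4]=0x70 cont=0 payload=0x70=112: acc |= 112<<14 -> acc=1847637 shift=21 [end]
Varint 2: bytes[2:5] = D5 E2 70 -> value 1847637 (3 byte(s))
  byte[5]=0x72 cont=0 payload=0x72=114: acc |= 114<<0 -> acc=114 shift=7 [end]
Varint 3: bytes[5:6] = 72 -> value 114 (1 byte(s))
  byte[6]=0xA5 cont=1 payload=0x25=37: acc |= 37<<0 -> acc=37 shift=7
  byte[7]=0xB5 cont=1 payload=0x35=53: acc |= 53<<7 -> acc=6821 shift=14
  byte[8]=0xBF cont=1 payload=0x3F=63: acc |= 63<<14 -> acc=1039013 shift=21
  byte[9]=0x3A cont=0 payload=0x3A=58: acc |= 58<<21 -> acc=122673829 shift=28 [end]
Varint 4: bytes[6:10] = A5 B5 BF 3A -> value 122673829 (4 byte(s))
  byte[10]=0xAB cont=1 payload=0x2B=43: acc |= 43<<0 -> acc=43 shift=7
  byte[11]=0xFF cont=1 payload=0x7F=127: acc |= 127<<7 -> acc=16299 shift=14
  byte[12]=0xA3 cont=1 payload=0x23=35: acc |= 35<<14 -> acc=589739 shift=21
  byte[13]=0x2C cont=0 payload=0x2C=44: acc |= 44<<21 -> acc=92864427 shift=28 [end]
Varint 5: bytes[10:14] = AB FF A3 2C -> value 92864427 (4 byte(s))

Answer: 2 3 1 4 4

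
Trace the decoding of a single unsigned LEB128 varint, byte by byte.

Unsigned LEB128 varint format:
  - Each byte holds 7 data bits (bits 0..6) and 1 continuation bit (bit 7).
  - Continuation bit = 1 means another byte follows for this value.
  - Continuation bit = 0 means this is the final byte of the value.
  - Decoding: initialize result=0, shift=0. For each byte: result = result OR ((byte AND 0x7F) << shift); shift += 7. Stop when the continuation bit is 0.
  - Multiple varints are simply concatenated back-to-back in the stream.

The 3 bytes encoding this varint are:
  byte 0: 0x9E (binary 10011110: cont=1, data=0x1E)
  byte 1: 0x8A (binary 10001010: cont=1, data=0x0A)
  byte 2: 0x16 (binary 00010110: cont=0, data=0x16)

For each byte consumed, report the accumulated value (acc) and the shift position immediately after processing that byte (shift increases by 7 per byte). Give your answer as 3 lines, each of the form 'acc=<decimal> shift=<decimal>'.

byte 0=0x9E: payload=0x1E=30, contrib = 30<<0 = 30; acc -> 30, shift -> 7
byte 1=0x8A: payload=0x0A=10, contrib = 10<<7 = 1280; acc -> 1310, shift -> 14
byte 2=0x16: payload=0x16=22, contrib = 22<<14 = 360448; acc -> 361758, shift -> 21

Answer: acc=30 shift=7
acc=1310 shift=14
acc=361758 shift=21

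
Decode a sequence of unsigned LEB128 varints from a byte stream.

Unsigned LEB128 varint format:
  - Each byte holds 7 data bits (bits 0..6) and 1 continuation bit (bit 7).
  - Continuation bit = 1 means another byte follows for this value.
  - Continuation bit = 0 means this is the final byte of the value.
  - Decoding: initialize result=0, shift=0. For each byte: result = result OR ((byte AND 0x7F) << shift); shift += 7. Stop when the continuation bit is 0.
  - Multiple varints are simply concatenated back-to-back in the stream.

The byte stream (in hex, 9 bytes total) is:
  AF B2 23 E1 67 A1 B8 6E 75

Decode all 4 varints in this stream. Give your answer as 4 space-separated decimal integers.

Answer: 579887 13281 1809441 117

Derivation:
  byte[0]=0xAF cont=1 payload=0x2F=47: acc |= 47<<0 -> acc=47 shift=7
  byte[1]=0xB2 cont=1 payload=0x32=50: acc |= 50<<7 -> acc=6447 shift=14
  byte[2]=0x23 cont=0 payload=0x23=35: acc |= 35<<14 -> acc=579887 shift=21 [end]
Varint 1: bytes[0:3] = AF B2 23 -> value 579887 (3 byte(s))
  byte[3]=0xE1 cont=1 payload=0x61=97: acc |= 97<<0 -> acc=97 shift=7
  byte[4]=0x67 cont=0 payload=0x67=103: acc |= 103<<7 -> acc=13281 shift=14 [end]
Varint 2: bytes[3:5] = E1 67 -> value 13281 (2 byte(s))
  byte[5]=0xA1 cont=1 payload=0x21=33: acc |= 33<<0 -> acc=33 shift=7
  byte[6]=0xB8 cont=1 payload=0x38=56: acc |= 56<<7 -> acc=7201 shift=14
  byte[7]=0x6E cont=0 payload=0x6E=110: acc |= 110<<14 -> acc=1809441 shift=21 [end]
Varint 3: bytes[5:8] = A1 B8 6E -> value 1809441 (3 byte(s))
  byte[8]=0x75 cont=0 payload=0x75=117: acc |= 117<<0 -> acc=117 shift=7 [end]
Varint 4: bytes[8:9] = 75 -> value 117 (1 byte(s))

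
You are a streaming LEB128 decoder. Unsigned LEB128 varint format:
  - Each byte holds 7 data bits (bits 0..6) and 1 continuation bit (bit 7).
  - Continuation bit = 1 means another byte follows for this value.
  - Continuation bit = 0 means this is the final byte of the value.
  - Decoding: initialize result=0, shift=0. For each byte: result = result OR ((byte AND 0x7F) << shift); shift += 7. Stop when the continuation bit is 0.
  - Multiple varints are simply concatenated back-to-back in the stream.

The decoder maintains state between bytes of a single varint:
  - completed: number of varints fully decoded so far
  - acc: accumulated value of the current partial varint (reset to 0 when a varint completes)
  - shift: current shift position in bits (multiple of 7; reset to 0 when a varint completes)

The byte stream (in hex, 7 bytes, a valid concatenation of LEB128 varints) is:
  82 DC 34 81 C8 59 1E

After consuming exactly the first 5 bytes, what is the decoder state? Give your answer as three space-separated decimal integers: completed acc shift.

Answer: 1 9217 14

Derivation:
byte[0]=0x82 cont=1 payload=0x02: acc |= 2<<0 -> completed=0 acc=2 shift=7
byte[1]=0xDC cont=1 payload=0x5C: acc |= 92<<7 -> completed=0 acc=11778 shift=14
byte[2]=0x34 cont=0 payload=0x34: varint #1 complete (value=863746); reset -> completed=1 acc=0 shift=0
byte[3]=0x81 cont=1 payload=0x01: acc |= 1<<0 -> completed=1 acc=1 shift=7
byte[4]=0xC8 cont=1 payload=0x48: acc |= 72<<7 -> completed=1 acc=9217 shift=14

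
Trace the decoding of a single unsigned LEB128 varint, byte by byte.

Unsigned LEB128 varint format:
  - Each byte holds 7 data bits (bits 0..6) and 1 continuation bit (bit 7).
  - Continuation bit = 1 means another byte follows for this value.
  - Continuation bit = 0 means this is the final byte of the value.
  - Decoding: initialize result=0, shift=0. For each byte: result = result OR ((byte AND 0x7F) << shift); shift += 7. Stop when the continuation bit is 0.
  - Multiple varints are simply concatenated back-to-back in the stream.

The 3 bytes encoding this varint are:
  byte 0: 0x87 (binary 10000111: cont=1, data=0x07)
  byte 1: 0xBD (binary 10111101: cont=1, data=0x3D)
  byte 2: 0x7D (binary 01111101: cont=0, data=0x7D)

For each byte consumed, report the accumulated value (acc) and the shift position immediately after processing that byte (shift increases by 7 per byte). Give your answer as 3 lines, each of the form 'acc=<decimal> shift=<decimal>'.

Answer: acc=7 shift=7
acc=7815 shift=14
acc=2055815 shift=21

Derivation:
byte 0=0x87: payload=0x07=7, contrib = 7<<0 = 7; acc -> 7, shift -> 7
byte 1=0xBD: payload=0x3D=61, contrib = 61<<7 = 7808; acc -> 7815, shift -> 14
byte 2=0x7D: payload=0x7D=125, contrib = 125<<14 = 2048000; acc -> 2055815, shift -> 21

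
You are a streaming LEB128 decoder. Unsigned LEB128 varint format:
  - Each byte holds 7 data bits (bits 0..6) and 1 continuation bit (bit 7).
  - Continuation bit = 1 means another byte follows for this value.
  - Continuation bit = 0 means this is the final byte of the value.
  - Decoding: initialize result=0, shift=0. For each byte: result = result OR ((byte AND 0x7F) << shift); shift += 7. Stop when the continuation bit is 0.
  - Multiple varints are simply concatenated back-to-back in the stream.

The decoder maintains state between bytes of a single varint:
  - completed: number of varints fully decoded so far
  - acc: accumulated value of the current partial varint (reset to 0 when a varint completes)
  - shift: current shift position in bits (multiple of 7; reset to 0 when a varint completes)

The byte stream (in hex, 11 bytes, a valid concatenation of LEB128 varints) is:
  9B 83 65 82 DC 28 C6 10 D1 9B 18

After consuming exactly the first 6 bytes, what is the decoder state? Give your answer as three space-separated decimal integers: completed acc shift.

Answer: 2 0 0

Derivation:
byte[0]=0x9B cont=1 payload=0x1B: acc |= 27<<0 -> completed=0 acc=27 shift=7
byte[1]=0x83 cont=1 payload=0x03: acc |= 3<<7 -> completed=0 acc=411 shift=14
byte[2]=0x65 cont=0 payload=0x65: varint #1 complete (value=1655195); reset -> completed=1 acc=0 shift=0
byte[3]=0x82 cont=1 payload=0x02: acc |= 2<<0 -> completed=1 acc=2 shift=7
byte[4]=0xDC cont=1 payload=0x5C: acc |= 92<<7 -> completed=1 acc=11778 shift=14
byte[5]=0x28 cont=0 payload=0x28: varint #2 complete (value=667138); reset -> completed=2 acc=0 shift=0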